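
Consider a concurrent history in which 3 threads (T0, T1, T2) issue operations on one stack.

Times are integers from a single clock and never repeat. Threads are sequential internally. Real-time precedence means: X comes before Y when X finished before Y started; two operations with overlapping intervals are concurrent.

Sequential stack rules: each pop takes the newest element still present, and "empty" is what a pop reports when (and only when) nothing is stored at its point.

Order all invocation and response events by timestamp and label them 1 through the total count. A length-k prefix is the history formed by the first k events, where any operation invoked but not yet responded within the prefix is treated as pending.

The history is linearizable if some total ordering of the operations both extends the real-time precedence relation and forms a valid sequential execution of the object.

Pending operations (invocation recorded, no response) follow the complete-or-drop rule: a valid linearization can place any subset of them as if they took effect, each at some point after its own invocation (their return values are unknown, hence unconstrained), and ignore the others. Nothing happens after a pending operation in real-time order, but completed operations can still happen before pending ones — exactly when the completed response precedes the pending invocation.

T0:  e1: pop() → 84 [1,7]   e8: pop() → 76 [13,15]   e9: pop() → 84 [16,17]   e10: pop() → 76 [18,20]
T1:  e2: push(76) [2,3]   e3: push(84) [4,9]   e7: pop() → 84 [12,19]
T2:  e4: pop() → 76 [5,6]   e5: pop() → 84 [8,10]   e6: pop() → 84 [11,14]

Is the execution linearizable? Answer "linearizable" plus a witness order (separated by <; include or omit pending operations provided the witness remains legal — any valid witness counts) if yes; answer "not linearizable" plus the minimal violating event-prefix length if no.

the violation lands at event 10, e5's response at time 10: events 1..9 linearize, events 1..10 do not
every one of the 11 real-time-consistent orders over 5 completed stack ops fails the sequential spec
one such order, e1, e2, e3, e4, e5, breaks at step 1 where e1 pop() → 84 is illegal
one such order, e1, e2, e4, e3, e5, breaks at step 1 where e1 pop() → 84 is illegal

not linearizable — minimal violating prefix: 10 events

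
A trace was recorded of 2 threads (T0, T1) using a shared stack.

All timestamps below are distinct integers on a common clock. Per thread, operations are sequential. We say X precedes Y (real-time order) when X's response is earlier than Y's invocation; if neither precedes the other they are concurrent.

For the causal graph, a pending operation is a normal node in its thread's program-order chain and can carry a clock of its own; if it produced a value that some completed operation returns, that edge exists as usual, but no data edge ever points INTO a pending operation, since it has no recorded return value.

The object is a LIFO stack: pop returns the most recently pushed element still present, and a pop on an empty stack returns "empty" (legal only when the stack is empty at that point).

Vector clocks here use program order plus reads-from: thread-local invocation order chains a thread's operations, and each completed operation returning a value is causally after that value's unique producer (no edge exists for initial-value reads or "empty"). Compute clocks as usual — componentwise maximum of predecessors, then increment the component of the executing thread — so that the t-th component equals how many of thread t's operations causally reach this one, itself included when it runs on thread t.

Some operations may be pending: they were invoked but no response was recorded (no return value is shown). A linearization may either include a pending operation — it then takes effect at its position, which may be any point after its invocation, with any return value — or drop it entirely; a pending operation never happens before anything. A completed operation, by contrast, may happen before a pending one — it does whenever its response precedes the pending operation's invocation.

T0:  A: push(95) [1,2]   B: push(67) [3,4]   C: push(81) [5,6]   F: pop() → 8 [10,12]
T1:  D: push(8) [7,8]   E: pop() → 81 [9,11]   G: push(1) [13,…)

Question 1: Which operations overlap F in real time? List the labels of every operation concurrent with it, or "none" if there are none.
Answer: E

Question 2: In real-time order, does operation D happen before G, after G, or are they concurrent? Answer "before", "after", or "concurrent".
Answer: before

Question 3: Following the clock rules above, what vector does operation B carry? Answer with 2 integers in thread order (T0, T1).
Answer: (2, 0)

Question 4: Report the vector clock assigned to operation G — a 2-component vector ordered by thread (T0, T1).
Answer: (3, 3)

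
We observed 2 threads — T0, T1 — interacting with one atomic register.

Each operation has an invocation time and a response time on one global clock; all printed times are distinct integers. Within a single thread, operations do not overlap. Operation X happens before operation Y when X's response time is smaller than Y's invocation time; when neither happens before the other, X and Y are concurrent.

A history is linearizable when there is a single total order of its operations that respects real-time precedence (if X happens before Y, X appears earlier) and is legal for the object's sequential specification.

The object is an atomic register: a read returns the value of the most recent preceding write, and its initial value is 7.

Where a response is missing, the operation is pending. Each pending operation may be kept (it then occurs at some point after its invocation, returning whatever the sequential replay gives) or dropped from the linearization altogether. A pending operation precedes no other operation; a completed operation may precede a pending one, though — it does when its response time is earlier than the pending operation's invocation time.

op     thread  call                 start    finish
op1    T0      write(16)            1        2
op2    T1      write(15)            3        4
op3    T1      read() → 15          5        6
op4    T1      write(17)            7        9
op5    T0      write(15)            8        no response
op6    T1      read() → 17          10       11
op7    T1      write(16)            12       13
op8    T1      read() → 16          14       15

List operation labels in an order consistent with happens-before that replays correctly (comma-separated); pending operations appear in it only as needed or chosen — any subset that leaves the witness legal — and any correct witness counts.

op1, op2, op3, op4, op6, op5, op7, op8

step 1: op1 write(16) — value 16
step 2: op2 write(15) — value 15
step 3: op3 read() → 15 — value 15
step 4: op4 write(17) — value 17
step 5: op6 read() → 17 — value 17
step 6: op5 write(15) (pending, included) — value 15
step 7: op7 write(16) — value 16
step 8: op8 read() → 16 — value 16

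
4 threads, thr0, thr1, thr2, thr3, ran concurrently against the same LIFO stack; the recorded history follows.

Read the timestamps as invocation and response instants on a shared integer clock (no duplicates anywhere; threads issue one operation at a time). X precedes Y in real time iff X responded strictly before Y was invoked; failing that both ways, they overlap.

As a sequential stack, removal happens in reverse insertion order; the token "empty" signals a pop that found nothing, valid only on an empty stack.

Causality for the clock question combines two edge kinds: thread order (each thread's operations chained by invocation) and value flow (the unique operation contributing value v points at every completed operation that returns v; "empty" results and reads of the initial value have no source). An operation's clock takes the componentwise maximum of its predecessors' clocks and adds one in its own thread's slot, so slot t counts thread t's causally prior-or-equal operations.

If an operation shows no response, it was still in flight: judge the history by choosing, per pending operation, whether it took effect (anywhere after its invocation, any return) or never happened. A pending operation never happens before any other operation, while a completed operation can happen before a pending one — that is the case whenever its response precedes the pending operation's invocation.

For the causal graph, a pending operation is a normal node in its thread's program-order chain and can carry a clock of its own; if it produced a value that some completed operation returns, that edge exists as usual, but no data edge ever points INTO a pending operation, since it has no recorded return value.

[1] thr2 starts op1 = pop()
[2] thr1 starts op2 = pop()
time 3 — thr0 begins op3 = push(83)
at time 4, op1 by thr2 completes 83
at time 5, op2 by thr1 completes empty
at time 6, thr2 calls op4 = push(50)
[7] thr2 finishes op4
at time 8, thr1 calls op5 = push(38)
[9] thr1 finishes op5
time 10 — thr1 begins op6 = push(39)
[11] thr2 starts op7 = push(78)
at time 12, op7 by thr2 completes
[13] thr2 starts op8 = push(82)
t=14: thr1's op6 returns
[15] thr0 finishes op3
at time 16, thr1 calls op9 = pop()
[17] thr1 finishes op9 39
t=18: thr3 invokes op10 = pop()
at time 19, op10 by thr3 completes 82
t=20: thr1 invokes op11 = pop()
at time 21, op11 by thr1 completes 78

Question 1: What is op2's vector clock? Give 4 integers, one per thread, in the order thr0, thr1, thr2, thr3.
(0, 1, 0, 0)

no predecessors for op2 (invoked 2): thr1 increments from zero → (0, 1, 0, 0)
no predecessors for op3 (invoked 3): thr0 increments from zero → (1, 0, 0, 0)
invoked at 8, op5 merges VC(op2)=(0, 1, 0, 0) and bumps thr1's slot → (0, 2, 0, 0)
invoked at 1, op1 merges VC(op3)=(1, 0, 0, 0) and bumps thr2's slot → (1, 0, 1, 0)
invoked at 10, op6 merges VC(op5)=(0, 2, 0, 0) and bumps thr1's slot → (0, 3, 0, 0)
invoked at 6, op4 merges VC(op1)=(1, 0, 1, 0) and bumps thr2's slot → (1, 0, 2, 0)
invoked at 16, op9 merges VC(op6)=(0, 3, 0, 0) and bumps thr1's slot → (0, 4, 0, 0)
invoked at 11, op7 merges VC(op4)=(1, 0, 2, 0) and bumps thr2's slot → (1, 0, 3, 0)
invoked at 13, op8 merges VC(op7)=(1, 0, 3, 0) and bumps thr2's slot → (1, 0, 4, 0)
invoked at 18, op10 merges VC(op8)=(1, 0, 4, 0) and bumps thr3's slot → (1, 0, 4, 1)
invoked at 20, op11 merges VC(op7)=(1, 0, 3, 0), VC(op9)=(0, 4, 0, 0) and bumps thr1's slot → (1, 5, 3, 0)
target: VC(op2) = (0, 1, 0, 0)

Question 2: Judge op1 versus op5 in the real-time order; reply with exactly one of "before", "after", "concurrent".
before

op1 spans [1,4], op5 spans [8,9]
resp(op1)=4 < inv(op5)=8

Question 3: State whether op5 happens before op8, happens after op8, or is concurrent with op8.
before

op5 spans [8,9], op8 spans [13,…)
resp(op5)=9 < inv(op8)=13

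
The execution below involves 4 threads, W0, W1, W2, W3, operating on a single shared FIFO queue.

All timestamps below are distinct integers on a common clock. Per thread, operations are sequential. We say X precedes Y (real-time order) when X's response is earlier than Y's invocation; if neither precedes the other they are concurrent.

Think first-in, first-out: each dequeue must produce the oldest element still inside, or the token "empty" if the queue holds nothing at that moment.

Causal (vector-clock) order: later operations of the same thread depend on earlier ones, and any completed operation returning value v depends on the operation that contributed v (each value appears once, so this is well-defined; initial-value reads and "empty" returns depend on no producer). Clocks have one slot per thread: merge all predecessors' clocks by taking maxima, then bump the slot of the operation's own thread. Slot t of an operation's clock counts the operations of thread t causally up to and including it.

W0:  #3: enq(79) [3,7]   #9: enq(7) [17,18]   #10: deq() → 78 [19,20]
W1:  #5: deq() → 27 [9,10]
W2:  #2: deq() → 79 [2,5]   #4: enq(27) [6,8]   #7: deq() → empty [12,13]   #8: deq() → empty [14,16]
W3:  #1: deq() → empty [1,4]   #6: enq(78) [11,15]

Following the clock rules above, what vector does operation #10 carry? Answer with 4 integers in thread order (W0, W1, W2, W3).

(3, 0, 0, 2)

root op #1, invoked 1: fresh clock plus W3's own tick → (0, 0, 0, 1)
root op #3, invoked 3: fresh clock plus W0's own tick → (1, 0, 0, 0)
merge at #6 (invoked 11): VC(#1)=(0, 0, 0, 1), own-thread bump on W3 → (0, 0, 0, 2)
merge at #2 (invoked 2): VC(#3)=(1, 0, 0, 0), own-thread bump on W2 → (1, 0, 1, 0)
merge at #9 (invoked 17): VC(#3)=(1, 0, 0, 0), own-thread bump on W0 → (2, 0, 0, 0)
merge at #4 (invoked 6): VC(#2)=(1, 0, 1, 0), own-thread bump on W2 → (1, 0, 2, 0)
merge at #7 (invoked 12): VC(#4)=(1, 0, 2, 0), own-thread bump on W2 → (1, 0, 3, 0)
merge at #5 (invoked 9): VC(#4)=(1, 0, 2, 0), own-thread bump on W1 → (1, 1, 2, 0)
merge at #8 (invoked 14): VC(#7)=(1, 0, 3, 0), own-thread bump on W2 → (1, 0, 4, 0)
merge at #10 (invoked 19): VC(#6)=(0, 0, 0, 2), VC(#9)=(2, 0, 0, 0), own-thread bump on W0 → (3, 0, 0, 2)
target: VC(#10) = (3, 0, 0, 2)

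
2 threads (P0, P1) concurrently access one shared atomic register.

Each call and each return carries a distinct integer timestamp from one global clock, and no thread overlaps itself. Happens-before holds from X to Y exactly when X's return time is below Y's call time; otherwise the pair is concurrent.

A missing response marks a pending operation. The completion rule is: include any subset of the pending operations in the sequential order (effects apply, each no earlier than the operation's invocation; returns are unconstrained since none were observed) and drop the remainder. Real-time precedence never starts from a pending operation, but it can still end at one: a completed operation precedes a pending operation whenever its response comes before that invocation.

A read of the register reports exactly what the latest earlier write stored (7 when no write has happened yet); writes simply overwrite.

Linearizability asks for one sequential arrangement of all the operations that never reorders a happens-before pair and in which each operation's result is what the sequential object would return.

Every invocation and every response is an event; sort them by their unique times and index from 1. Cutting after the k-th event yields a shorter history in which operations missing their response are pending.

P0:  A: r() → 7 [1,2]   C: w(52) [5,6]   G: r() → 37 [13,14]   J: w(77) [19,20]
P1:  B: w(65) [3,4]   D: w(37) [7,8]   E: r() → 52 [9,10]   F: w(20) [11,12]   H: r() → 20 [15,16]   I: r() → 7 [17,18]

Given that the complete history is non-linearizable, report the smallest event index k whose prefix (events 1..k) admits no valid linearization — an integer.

10

events 1..9 are linearizable; a witness order is A, B, C, D:
after step 1 (A r() → 7): value 7
after step 2 (B w(65)): value 65
after step 3 (C w(52)): value 52
after step 4 (D w(37)): value 37
once event 10 joins (E's response, time 10), exhaustive search finds no witness
one such order, A, B, C, D, E, breaks at step 5 where E r() → 52 is illegal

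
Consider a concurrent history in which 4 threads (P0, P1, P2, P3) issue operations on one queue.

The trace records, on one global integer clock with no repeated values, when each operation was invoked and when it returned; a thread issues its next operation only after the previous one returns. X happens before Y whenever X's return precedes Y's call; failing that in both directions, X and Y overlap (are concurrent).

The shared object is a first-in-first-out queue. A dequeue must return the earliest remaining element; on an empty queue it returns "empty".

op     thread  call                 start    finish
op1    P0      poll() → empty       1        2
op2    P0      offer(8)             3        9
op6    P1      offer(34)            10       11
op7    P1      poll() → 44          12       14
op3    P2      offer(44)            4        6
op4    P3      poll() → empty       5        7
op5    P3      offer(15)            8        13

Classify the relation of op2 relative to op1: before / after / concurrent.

op2 spans [3,9], op1 spans [1,2]
resp(op1)=2 < inv(op2)=3

after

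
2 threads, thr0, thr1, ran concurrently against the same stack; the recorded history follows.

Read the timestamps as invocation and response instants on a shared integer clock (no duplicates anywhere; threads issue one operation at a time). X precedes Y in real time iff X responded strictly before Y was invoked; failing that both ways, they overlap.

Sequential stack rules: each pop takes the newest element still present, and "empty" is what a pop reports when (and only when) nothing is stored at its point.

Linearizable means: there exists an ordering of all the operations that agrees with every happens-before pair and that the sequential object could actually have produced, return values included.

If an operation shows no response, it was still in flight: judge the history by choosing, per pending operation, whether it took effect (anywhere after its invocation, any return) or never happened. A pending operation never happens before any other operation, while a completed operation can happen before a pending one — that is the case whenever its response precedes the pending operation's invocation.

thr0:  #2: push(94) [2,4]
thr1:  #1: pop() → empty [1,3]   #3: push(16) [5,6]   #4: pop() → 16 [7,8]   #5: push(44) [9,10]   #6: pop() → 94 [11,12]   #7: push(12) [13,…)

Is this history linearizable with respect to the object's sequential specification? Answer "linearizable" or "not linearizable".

not linearizable

events 1..11 are fine; event 12 — the response of #6 at time 12 — makes the prefix non-linearizable
checked exhaustively: 2 real-time-consistent orders of 6 completed operations, zero legal stack replays
e.g. #1, #2, #3, #4, #5, #6: illegal at step 6, since #6 pop() → 94 cannot apply there
e.g. #2, #1, #3, #4, #5, #6: illegal at step 2, since #1 pop() → empty cannot apply there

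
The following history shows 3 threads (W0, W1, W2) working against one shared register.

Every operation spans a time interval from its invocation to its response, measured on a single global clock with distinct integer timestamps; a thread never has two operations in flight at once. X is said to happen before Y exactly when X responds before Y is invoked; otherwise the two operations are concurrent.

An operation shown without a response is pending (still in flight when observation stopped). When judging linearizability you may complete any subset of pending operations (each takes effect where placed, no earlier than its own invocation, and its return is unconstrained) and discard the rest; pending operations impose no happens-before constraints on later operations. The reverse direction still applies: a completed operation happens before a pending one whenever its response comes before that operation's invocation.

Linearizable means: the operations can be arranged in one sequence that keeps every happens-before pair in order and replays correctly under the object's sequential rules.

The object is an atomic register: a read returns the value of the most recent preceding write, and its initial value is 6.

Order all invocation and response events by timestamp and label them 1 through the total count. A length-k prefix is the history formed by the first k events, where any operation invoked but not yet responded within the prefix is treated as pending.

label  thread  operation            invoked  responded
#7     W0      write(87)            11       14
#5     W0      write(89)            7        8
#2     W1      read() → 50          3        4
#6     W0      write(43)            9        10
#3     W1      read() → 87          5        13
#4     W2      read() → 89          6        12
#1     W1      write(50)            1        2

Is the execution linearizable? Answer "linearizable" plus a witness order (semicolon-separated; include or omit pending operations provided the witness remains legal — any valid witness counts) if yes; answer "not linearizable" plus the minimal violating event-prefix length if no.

linearizable — witness: #1; #2; #5; #4; #6; #7; #3

step 1: #1 write(50) — value 50
step 2: #2 read() → 50 — value 50
step 3: #5 write(89) — value 89
step 4: #4 read() → 89 — value 89
step 5: #6 write(43) — value 43
step 6: #7 write(87) — value 87
step 7: #3 read() → 87 — value 87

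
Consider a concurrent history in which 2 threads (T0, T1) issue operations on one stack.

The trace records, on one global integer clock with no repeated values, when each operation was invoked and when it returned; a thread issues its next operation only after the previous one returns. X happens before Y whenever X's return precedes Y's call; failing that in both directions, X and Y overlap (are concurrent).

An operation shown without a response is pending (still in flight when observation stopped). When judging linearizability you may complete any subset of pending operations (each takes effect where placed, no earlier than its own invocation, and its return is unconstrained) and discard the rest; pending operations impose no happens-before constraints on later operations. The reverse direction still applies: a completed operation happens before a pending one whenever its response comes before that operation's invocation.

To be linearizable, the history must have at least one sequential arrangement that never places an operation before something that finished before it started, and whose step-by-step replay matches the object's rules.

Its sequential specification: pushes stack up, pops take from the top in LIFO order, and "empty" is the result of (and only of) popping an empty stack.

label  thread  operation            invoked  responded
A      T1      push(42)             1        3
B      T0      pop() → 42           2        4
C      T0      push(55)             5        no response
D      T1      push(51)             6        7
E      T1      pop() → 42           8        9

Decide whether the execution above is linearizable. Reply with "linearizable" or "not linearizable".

through event 8 a valid linearization exists; event 9 (E responding at time 9) ends that
every one of the 2 real-time-consistent orders over 4 completed stack ops fails the sequential spec
no completion choice of the 1 pending operation (C) rescues it — every subset was tried
for example A, B, D, E (pending dropped) fails at step 4: E pop() → 42 is not legal there
for example B, A, D, E (pending dropped) fails at step 1: B pop() → 42 is not legal there

not linearizable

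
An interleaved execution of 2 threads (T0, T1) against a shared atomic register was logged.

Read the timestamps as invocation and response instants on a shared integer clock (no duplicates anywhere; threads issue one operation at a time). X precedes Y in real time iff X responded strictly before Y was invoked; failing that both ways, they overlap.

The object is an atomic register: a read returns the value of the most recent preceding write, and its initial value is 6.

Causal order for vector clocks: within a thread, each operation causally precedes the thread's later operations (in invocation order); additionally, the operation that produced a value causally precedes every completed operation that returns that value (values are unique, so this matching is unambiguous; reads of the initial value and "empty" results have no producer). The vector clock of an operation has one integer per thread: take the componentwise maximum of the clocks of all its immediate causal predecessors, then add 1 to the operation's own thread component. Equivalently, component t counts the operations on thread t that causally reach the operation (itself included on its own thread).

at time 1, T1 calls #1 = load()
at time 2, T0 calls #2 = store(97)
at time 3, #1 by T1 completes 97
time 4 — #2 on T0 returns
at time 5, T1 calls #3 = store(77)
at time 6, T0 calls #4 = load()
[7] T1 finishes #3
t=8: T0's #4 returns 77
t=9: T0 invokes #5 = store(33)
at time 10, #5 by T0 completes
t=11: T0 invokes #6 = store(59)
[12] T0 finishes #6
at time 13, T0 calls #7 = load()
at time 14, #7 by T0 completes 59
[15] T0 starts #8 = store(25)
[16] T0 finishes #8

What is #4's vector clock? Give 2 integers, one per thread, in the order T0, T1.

VC(#2, invoked at 2): no causal predecessors; +1 on T0 → (1, 0)
#1 (invocation 1): componentwise max over VC(#2)=(1, 0), +1 at T1, giving (1, 1)
#3 (invocation 5): componentwise max over VC(#1)=(1, 1), +1 at T1, giving (1, 2)
#4 (invocation 6): componentwise max over VC(#2)=(1, 0), VC(#3)=(1, 2), +1 at T0, giving (2, 2)
#5 (invocation 9): componentwise max over VC(#4)=(2, 2), +1 at T0, giving (3, 2)
#6 (invocation 11): componentwise max over VC(#5)=(3, 2), +1 at T0, giving (4, 2)
#7 (invocation 13): componentwise max over VC(#6)=(4, 2), +1 at T0, giving (5, 2)
#8 (invocation 15): componentwise max over VC(#7)=(5, 2), +1 at T0, giving (6, 2)
target: VC(#4) = (2, 2)

(2, 2)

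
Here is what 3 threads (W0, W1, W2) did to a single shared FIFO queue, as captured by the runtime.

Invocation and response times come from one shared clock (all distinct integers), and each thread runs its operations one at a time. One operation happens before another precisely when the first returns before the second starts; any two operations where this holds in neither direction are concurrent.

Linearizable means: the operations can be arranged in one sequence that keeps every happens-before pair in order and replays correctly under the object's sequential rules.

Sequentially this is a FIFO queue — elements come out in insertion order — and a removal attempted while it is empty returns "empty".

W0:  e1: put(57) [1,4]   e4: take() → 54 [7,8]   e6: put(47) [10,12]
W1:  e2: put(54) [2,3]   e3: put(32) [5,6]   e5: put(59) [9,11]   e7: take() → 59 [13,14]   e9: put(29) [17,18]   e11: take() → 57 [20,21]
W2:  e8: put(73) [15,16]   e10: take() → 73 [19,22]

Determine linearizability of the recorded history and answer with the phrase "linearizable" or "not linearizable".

not linearizable

prefix check: 1..13 passes, 1..14 fails once e7's time-14 response joins
the 7 completed operations admit 4 real-time orders; each fails the FIFO queue replay
e.g. e1, e2, e3, e4, e5, e6, e7: illegal at step 4, since e4 take() → 54 cannot apply there
e.g. e1, e2, e3, e4, e6, e5, e7: illegal at step 4, since e4 take() → 54 cannot apply there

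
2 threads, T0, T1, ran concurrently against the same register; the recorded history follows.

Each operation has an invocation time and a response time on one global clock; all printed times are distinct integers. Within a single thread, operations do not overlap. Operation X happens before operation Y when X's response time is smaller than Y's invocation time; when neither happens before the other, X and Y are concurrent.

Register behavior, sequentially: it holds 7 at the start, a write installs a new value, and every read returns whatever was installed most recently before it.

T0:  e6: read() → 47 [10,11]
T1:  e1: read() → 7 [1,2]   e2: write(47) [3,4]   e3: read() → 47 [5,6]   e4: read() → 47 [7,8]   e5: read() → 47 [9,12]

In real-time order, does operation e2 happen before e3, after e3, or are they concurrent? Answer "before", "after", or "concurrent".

e2 spans [3,4], e3 spans [5,6]
resp(e2)=4 < inv(e3)=5

before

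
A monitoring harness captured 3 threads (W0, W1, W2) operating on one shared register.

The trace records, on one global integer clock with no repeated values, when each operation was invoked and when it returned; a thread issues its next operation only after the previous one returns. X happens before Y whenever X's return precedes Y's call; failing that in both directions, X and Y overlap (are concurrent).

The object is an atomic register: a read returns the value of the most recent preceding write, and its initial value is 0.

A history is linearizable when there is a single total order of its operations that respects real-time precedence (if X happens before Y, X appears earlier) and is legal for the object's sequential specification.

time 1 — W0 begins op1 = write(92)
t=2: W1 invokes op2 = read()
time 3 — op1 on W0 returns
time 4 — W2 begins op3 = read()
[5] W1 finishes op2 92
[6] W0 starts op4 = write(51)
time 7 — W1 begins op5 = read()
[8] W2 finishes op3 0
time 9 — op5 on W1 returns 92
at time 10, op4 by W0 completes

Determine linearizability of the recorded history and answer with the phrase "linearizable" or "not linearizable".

prefix check: 1..7 passes, 1..8 fails once op3's time-8 response joins
all 3 real-time-respecting orders fail — 3 completed register operations, no legal replay
including or dropping the 2 pending operations (op4, op5) in any combination fails
e.g. op1, op2, op3 (pending dropped): illegal at step 3, since op3 read() → 0 cannot apply there
e.g. op1, op3, op2 (pending dropped): illegal at step 2, since op3 read() → 0 cannot apply there

not linearizable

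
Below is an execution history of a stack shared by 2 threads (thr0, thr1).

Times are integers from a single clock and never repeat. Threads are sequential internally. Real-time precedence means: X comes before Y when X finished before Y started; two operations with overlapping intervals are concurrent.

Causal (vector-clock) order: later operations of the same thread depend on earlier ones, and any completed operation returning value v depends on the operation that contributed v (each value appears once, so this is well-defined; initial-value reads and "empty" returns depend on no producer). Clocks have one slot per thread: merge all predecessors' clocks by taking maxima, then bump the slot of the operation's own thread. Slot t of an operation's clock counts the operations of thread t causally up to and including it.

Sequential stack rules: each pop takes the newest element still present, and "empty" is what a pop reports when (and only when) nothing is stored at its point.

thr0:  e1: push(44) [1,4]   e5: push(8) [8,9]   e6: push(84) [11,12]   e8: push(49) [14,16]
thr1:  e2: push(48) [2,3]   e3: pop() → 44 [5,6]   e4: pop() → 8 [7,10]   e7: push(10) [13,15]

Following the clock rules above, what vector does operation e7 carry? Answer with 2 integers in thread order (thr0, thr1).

no predecessors for e2 (invoked 2): thr1 increments from zero → (0, 1)
no predecessors for e1 (invoked 1): thr0 increments from zero → (1, 0)
invoked at 8, e5 merges VC(e1)=(1, 0) and bumps thr0's slot → (2, 0)
invoked at 5, e3 merges VC(e1)=(1, 0), VC(e2)=(0, 1) and bumps thr1's slot → (1, 2)
invoked at 11, e6 merges VC(e5)=(2, 0) and bumps thr0's slot → (3, 0)
invoked at 14, e8 merges VC(e6)=(3, 0) and bumps thr0's slot → (4, 0)
invoked at 7, e4 merges VC(e3)=(1, 2), VC(e5)=(2, 0) and bumps thr1's slot → (2, 3)
invoked at 13, e7 merges VC(e4)=(2, 3) and bumps thr1's slot → (2, 4)
target: VC(e7) = (2, 4)

(2, 4)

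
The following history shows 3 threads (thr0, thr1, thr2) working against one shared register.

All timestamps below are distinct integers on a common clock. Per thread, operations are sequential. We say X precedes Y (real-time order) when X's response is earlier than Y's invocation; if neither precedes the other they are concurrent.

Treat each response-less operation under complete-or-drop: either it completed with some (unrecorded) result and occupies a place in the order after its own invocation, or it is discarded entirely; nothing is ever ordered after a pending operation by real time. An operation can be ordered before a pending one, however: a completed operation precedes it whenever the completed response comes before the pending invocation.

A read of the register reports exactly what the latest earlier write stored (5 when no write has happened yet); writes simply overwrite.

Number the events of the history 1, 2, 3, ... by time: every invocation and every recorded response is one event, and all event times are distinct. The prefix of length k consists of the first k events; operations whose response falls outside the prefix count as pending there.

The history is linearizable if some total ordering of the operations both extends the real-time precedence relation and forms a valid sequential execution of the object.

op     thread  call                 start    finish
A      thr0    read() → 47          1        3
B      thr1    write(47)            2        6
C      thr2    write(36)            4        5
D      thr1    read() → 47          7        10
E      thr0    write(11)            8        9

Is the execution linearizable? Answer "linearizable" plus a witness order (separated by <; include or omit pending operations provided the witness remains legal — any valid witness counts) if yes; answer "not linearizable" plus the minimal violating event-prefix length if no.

through event 9 a valid linearization exists; event 10 (D responding at time 10) ends that
no legal order exists: 6 real-time-consistent candidates over 5 completed register operations, all rejected
e.g. A, B, C, D, E: illegal at step 1, since A read() → 47 cannot apply there
e.g. A, B, C, E, D: illegal at step 1, since A read() → 47 cannot apply there

not linearizable — minimal violating prefix: 10 events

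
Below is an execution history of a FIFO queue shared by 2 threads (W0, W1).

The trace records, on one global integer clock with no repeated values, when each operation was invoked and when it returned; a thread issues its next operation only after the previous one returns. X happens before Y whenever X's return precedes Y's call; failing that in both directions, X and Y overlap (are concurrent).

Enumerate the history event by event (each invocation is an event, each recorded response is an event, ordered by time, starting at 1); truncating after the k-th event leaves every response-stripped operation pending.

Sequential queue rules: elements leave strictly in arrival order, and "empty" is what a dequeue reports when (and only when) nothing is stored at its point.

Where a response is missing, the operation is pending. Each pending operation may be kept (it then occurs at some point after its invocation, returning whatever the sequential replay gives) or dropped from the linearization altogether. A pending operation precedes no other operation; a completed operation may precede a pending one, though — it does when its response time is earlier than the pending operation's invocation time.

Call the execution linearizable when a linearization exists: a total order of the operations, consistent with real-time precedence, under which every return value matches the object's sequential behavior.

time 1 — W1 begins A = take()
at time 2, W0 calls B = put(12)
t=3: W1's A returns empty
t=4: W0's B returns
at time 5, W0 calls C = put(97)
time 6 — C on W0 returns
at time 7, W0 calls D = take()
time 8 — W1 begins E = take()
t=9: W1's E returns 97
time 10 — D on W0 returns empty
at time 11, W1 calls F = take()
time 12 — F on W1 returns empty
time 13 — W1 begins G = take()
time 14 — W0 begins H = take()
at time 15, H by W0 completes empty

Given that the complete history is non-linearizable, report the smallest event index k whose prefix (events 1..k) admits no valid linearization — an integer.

10

events 1..9 are still linearizable — one witness is A, B, C, D, E:
step 1: A take() → empty — queue <>
step 2: B put(12) — queue <12>
step 3: C put(97) — queue <12,97>
step 4: D take() (pending, included) — queue <97>
step 5: E take() → 97 — queue <>
adding event 10 (D responds at 10) leaves no legal real-time order
one such order, A, B, C, D, E, breaks at step 4 where D take() → empty is illegal
one such order, A, B, C, E, D, breaks at step 4 where E take() → 97 is illegal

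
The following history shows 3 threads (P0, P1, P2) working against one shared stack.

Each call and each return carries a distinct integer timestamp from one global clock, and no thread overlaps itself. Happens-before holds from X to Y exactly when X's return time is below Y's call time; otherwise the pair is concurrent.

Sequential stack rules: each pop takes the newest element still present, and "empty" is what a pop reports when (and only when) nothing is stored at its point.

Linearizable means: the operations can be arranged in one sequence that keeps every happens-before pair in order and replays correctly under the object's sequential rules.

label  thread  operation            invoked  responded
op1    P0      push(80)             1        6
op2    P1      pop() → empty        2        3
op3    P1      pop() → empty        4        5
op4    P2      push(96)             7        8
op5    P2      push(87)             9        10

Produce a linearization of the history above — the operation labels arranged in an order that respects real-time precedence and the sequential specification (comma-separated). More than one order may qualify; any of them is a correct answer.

op2, op3, op1, op4, op5

step 1: op2 pop() → empty — stack <>
step 2: op3 pop() → empty — stack <>
step 3: op1 push(80) — stack <80>
step 4: op4 push(96) — stack <80,96>
step 5: op5 push(87) — stack <80,96,87>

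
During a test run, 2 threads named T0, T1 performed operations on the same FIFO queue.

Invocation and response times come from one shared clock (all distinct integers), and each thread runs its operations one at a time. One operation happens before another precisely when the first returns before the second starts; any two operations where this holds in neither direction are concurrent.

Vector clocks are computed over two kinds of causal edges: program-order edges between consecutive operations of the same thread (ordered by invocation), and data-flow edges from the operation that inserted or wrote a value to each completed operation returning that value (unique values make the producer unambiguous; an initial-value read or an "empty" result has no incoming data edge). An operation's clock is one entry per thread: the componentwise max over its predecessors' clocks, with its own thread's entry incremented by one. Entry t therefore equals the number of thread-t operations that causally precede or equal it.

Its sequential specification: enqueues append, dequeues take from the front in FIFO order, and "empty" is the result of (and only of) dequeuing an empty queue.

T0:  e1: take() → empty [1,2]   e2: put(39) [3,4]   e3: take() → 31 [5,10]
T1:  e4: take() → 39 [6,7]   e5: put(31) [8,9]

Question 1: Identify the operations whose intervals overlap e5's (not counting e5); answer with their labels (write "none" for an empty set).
e3

e5 spans [8,9]; an op avoiding the whole window 8..9 is ordered, any other is concurrent
e1 [1,2]: before
e2 [3,4]: before
e3 [5,10]: concurrent
e4 [6,7]: before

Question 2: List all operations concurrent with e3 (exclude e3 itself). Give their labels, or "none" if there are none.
e4, e5

e3 spans [5,10]: anything still running between times 5 and 10 counts as concurrent
e1 [1,2]: before
e2 [3,4]: before
e4 [6,7]: concurrent
e5 [8,9]: concurrent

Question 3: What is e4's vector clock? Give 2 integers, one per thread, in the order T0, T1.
(2, 1)

invoked at 1, e1 has no predecessors; its own T0 bump gives (1, 0)
invoked at 3, e2 merges VC(e1)=(1, 0) and bumps T0's slot → (2, 0)
invoked at 6, e4 merges VC(e2)=(2, 0) and bumps T1's slot → (2, 1)
invoked at 8, e5 merges VC(e4)=(2, 1) and bumps T1's slot → (2, 2)
invoked at 5, e3 merges VC(e2)=(2, 0), VC(e5)=(2, 2) and bumps T0's slot → (3, 2)
target: VC(e4) = (2, 1)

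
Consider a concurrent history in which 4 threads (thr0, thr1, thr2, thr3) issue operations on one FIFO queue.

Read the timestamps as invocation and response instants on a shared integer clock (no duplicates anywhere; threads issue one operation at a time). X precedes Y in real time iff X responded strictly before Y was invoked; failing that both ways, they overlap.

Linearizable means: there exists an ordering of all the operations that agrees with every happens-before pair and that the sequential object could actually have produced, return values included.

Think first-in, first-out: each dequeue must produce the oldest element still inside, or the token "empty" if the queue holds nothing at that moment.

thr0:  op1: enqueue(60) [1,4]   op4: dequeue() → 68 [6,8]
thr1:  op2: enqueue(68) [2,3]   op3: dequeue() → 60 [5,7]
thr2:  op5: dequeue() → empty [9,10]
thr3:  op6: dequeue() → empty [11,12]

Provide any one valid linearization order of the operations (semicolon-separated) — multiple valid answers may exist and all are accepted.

op1; op2; op3; op4; op5; op6

1. op1 enqueue(60), leaving queue <60>
2. op2 enqueue(68), leaving queue <60,68>
3. op3 dequeue() → 60, leaving queue <68>
4. op4 dequeue() → 68, leaving queue <>
5. op5 dequeue() → empty, leaving queue <>
6. op6 dequeue() → empty, leaving queue <>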